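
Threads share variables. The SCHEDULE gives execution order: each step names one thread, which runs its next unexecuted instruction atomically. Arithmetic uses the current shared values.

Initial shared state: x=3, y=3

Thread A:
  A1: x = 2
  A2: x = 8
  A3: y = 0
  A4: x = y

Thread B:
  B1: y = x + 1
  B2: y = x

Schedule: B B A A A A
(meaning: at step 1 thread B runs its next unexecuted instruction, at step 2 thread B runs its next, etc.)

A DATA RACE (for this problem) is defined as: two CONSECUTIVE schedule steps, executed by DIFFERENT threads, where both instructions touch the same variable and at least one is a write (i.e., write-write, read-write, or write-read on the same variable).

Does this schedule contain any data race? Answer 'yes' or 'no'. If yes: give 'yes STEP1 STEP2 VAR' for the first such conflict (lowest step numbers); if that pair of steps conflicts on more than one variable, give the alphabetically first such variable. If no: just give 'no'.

Steps 1,2: same thread (B). No race.
Steps 2,3: B(y = x) vs A(x = 2). RACE on x (R-W).
Steps 3,4: same thread (A). No race.
Steps 4,5: same thread (A). No race.
Steps 5,6: same thread (A). No race.
First conflict at steps 2,3.

Answer: yes 2 3 x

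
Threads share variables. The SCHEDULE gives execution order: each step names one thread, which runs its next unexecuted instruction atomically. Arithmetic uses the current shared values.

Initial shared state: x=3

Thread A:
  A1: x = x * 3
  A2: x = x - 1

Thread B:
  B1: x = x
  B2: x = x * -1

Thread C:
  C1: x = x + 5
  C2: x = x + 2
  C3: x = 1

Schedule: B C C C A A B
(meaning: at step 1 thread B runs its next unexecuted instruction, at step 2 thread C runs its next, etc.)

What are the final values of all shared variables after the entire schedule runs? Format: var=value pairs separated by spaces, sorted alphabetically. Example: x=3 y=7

Answer: x=-2

Derivation:
Step 1: thread B executes B1 (x = x). Shared: x=3. PCs: A@0 B@1 C@0
Step 2: thread C executes C1 (x = x + 5). Shared: x=8. PCs: A@0 B@1 C@1
Step 3: thread C executes C2 (x = x + 2). Shared: x=10. PCs: A@0 B@1 C@2
Step 4: thread C executes C3 (x = 1). Shared: x=1. PCs: A@0 B@1 C@3
Step 5: thread A executes A1 (x = x * 3). Shared: x=3. PCs: A@1 B@1 C@3
Step 6: thread A executes A2 (x = x - 1). Shared: x=2. PCs: A@2 B@1 C@3
Step 7: thread B executes B2 (x = x * -1). Shared: x=-2. PCs: A@2 B@2 C@3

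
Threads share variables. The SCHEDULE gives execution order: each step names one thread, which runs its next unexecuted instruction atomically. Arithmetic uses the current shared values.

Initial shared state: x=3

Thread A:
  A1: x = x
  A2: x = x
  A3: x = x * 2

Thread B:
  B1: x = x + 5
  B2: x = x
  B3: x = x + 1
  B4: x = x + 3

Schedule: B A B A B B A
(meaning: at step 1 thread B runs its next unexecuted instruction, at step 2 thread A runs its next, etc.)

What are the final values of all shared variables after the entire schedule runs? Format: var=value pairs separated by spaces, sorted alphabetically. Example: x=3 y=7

Step 1: thread B executes B1 (x = x + 5). Shared: x=8. PCs: A@0 B@1
Step 2: thread A executes A1 (x = x). Shared: x=8. PCs: A@1 B@1
Step 3: thread B executes B2 (x = x). Shared: x=8. PCs: A@1 B@2
Step 4: thread A executes A2 (x = x). Shared: x=8. PCs: A@2 B@2
Step 5: thread B executes B3 (x = x + 1). Shared: x=9. PCs: A@2 B@3
Step 6: thread B executes B4 (x = x + 3). Shared: x=12. PCs: A@2 B@4
Step 7: thread A executes A3 (x = x * 2). Shared: x=24. PCs: A@3 B@4

Answer: x=24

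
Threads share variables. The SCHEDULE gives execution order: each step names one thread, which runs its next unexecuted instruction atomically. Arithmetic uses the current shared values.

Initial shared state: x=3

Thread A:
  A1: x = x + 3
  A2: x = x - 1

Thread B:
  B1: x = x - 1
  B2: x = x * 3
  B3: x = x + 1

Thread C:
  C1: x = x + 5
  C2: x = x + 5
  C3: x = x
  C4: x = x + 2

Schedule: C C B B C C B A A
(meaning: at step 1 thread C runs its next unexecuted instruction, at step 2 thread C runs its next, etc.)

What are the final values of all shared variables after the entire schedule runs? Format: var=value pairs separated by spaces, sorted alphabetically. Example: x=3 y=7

Answer: x=41

Derivation:
Step 1: thread C executes C1 (x = x + 5). Shared: x=8. PCs: A@0 B@0 C@1
Step 2: thread C executes C2 (x = x + 5). Shared: x=13. PCs: A@0 B@0 C@2
Step 3: thread B executes B1 (x = x - 1). Shared: x=12. PCs: A@0 B@1 C@2
Step 4: thread B executes B2 (x = x * 3). Shared: x=36. PCs: A@0 B@2 C@2
Step 5: thread C executes C3 (x = x). Shared: x=36. PCs: A@0 B@2 C@3
Step 6: thread C executes C4 (x = x + 2). Shared: x=38. PCs: A@0 B@2 C@4
Step 7: thread B executes B3 (x = x + 1). Shared: x=39. PCs: A@0 B@3 C@4
Step 8: thread A executes A1 (x = x + 3). Shared: x=42. PCs: A@1 B@3 C@4
Step 9: thread A executes A2 (x = x - 1). Shared: x=41. PCs: A@2 B@3 C@4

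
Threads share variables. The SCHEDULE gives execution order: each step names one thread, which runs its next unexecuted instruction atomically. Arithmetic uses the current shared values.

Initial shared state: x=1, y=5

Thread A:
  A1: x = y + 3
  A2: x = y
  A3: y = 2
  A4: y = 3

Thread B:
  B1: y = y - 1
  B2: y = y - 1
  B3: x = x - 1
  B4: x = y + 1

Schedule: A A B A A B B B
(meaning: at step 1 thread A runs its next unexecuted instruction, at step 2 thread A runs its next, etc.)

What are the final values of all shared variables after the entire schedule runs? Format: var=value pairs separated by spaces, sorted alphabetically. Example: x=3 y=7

Step 1: thread A executes A1 (x = y + 3). Shared: x=8 y=5. PCs: A@1 B@0
Step 2: thread A executes A2 (x = y). Shared: x=5 y=5. PCs: A@2 B@0
Step 3: thread B executes B1 (y = y - 1). Shared: x=5 y=4. PCs: A@2 B@1
Step 4: thread A executes A3 (y = 2). Shared: x=5 y=2. PCs: A@3 B@1
Step 5: thread A executes A4 (y = 3). Shared: x=5 y=3. PCs: A@4 B@1
Step 6: thread B executes B2 (y = y - 1). Shared: x=5 y=2. PCs: A@4 B@2
Step 7: thread B executes B3 (x = x - 1). Shared: x=4 y=2. PCs: A@4 B@3
Step 8: thread B executes B4 (x = y + 1). Shared: x=3 y=2. PCs: A@4 B@4

Answer: x=3 y=2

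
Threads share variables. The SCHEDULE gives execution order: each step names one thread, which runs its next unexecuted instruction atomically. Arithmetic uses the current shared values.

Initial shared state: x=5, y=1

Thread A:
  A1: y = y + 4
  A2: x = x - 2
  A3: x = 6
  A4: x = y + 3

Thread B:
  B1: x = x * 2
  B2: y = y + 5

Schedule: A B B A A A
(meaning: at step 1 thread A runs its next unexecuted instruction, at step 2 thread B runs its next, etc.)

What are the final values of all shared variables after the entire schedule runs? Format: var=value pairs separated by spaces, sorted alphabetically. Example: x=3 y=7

Answer: x=13 y=10

Derivation:
Step 1: thread A executes A1 (y = y + 4). Shared: x=5 y=5. PCs: A@1 B@0
Step 2: thread B executes B1 (x = x * 2). Shared: x=10 y=5. PCs: A@1 B@1
Step 3: thread B executes B2 (y = y + 5). Shared: x=10 y=10. PCs: A@1 B@2
Step 4: thread A executes A2 (x = x - 2). Shared: x=8 y=10. PCs: A@2 B@2
Step 5: thread A executes A3 (x = 6). Shared: x=6 y=10. PCs: A@3 B@2
Step 6: thread A executes A4 (x = y + 3). Shared: x=13 y=10. PCs: A@4 B@2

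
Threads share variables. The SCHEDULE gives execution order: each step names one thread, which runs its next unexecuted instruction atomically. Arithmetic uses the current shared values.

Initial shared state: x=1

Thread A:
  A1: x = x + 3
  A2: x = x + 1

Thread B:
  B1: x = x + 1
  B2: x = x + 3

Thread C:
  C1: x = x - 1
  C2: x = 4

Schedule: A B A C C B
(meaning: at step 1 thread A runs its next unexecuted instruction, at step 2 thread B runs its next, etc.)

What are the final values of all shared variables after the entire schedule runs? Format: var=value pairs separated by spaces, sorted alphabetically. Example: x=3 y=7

Answer: x=7

Derivation:
Step 1: thread A executes A1 (x = x + 3). Shared: x=4. PCs: A@1 B@0 C@0
Step 2: thread B executes B1 (x = x + 1). Shared: x=5. PCs: A@1 B@1 C@0
Step 3: thread A executes A2 (x = x + 1). Shared: x=6. PCs: A@2 B@1 C@0
Step 4: thread C executes C1 (x = x - 1). Shared: x=5. PCs: A@2 B@1 C@1
Step 5: thread C executes C2 (x = 4). Shared: x=4. PCs: A@2 B@1 C@2
Step 6: thread B executes B2 (x = x + 3). Shared: x=7. PCs: A@2 B@2 C@2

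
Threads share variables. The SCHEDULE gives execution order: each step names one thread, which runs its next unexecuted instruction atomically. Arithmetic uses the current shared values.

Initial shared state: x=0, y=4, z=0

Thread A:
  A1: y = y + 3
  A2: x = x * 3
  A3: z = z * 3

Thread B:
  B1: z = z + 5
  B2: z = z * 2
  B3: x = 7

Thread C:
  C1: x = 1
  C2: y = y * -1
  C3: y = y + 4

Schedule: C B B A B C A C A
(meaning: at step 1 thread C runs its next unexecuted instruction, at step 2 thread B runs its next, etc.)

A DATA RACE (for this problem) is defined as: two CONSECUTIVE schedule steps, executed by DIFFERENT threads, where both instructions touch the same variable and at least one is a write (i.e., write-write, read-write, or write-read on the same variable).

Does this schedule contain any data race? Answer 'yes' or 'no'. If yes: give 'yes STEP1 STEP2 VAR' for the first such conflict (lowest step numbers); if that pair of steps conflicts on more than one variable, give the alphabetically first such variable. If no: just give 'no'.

Answer: no

Derivation:
Steps 1,2: C(r=-,w=x) vs B(r=z,w=z). No conflict.
Steps 2,3: same thread (B). No race.
Steps 3,4: B(r=z,w=z) vs A(r=y,w=y). No conflict.
Steps 4,5: A(r=y,w=y) vs B(r=-,w=x). No conflict.
Steps 5,6: B(r=-,w=x) vs C(r=y,w=y). No conflict.
Steps 6,7: C(r=y,w=y) vs A(r=x,w=x). No conflict.
Steps 7,8: A(r=x,w=x) vs C(r=y,w=y). No conflict.
Steps 8,9: C(r=y,w=y) vs A(r=z,w=z). No conflict.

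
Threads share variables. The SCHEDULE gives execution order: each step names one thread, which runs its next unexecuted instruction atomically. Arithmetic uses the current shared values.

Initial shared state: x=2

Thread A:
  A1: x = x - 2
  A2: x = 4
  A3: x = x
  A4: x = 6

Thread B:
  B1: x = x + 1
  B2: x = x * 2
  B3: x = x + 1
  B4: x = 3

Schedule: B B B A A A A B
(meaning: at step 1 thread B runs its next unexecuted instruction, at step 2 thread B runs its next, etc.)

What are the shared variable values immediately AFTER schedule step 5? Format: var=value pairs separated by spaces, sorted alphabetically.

Answer: x=4

Derivation:
Step 1: thread B executes B1 (x = x + 1). Shared: x=3. PCs: A@0 B@1
Step 2: thread B executes B2 (x = x * 2). Shared: x=6. PCs: A@0 B@2
Step 3: thread B executes B3 (x = x + 1). Shared: x=7. PCs: A@0 B@3
Step 4: thread A executes A1 (x = x - 2). Shared: x=5. PCs: A@1 B@3
Step 5: thread A executes A2 (x = 4). Shared: x=4. PCs: A@2 B@3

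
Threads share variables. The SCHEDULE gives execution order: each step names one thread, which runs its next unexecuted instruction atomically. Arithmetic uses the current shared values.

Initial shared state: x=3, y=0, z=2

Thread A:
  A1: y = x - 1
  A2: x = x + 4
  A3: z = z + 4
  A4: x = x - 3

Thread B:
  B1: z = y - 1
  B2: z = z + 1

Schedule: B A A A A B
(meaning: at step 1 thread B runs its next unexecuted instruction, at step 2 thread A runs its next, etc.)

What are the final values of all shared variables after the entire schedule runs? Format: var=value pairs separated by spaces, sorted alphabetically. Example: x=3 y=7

Step 1: thread B executes B1 (z = y - 1). Shared: x=3 y=0 z=-1. PCs: A@0 B@1
Step 2: thread A executes A1 (y = x - 1). Shared: x=3 y=2 z=-1. PCs: A@1 B@1
Step 3: thread A executes A2 (x = x + 4). Shared: x=7 y=2 z=-1. PCs: A@2 B@1
Step 4: thread A executes A3 (z = z + 4). Shared: x=7 y=2 z=3. PCs: A@3 B@1
Step 5: thread A executes A4 (x = x - 3). Shared: x=4 y=2 z=3. PCs: A@4 B@1
Step 6: thread B executes B2 (z = z + 1). Shared: x=4 y=2 z=4. PCs: A@4 B@2

Answer: x=4 y=2 z=4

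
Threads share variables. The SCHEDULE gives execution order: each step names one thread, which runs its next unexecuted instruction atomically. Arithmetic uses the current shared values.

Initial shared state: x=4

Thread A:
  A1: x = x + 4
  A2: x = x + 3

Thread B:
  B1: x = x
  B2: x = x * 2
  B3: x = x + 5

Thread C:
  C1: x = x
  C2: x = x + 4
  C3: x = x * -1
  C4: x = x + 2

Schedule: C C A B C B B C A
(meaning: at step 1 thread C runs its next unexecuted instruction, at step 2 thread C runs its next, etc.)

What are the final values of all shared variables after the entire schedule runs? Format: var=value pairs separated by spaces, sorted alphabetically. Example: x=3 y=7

Answer: x=-14

Derivation:
Step 1: thread C executes C1 (x = x). Shared: x=4. PCs: A@0 B@0 C@1
Step 2: thread C executes C2 (x = x + 4). Shared: x=8. PCs: A@0 B@0 C@2
Step 3: thread A executes A1 (x = x + 4). Shared: x=12. PCs: A@1 B@0 C@2
Step 4: thread B executes B1 (x = x). Shared: x=12. PCs: A@1 B@1 C@2
Step 5: thread C executes C3 (x = x * -1). Shared: x=-12. PCs: A@1 B@1 C@3
Step 6: thread B executes B2 (x = x * 2). Shared: x=-24. PCs: A@1 B@2 C@3
Step 7: thread B executes B3 (x = x + 5). Shared: x=-19. PCs: A@1 B@3 C@3
Step 8: thread C executes C4 (x = x + 2). Shared: x=-17. PCs: A@1 B@3 C@4
Step 9: thread A executes A2 (x = x + 3). Shared: x=-14. PCs: A@2 B@3 C@4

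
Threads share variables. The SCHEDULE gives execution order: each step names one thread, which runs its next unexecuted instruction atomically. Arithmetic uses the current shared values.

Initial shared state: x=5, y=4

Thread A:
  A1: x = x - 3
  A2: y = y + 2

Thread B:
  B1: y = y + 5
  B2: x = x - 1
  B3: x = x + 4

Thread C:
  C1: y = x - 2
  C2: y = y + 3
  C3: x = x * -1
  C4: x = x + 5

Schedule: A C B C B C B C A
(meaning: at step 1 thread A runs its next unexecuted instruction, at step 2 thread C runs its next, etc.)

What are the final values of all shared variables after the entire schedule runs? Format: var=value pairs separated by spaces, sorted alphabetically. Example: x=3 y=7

Answer: x=8 y=10

Derivation:
Step 1: thread A executes A1 (x = x - 3). Shared: x=2 y=4. PCs: A@1 B@0 C@0
Step 2: thread C executes C1 (y = x - 2). Shared: x=2 y=0. PCs: A@1 B@0 C@1
Step 3: thread B executes B1 (y = y + 5). Shared: x=2 y=5. PCs: A@1 B@1 C@1
Step 4: thread C executes C2 (y = y + 3). Shared: x=2 y=8. PCs: A@1 B@1 C@2
Step 5: thread B executes B2 (x = x - 1). Shared: x=1 y=8. PCs: A@1 B@2 C@2
Step 6: thread C executes C3 (x = x * -1). Shared: x=-1 y=8. PCs: A@1 B@2 C@3
Step 7: thread B executes B3 (x = x + 4). Shared: x=3 y=8. PCs: A@1 B@3 C@3
Step 8: thread C executes C4 (x = x + 5). Shared: x=8 y=8. PCs: A@1 B@3 C@4
Step 9: thread A executes A2 (y = y + 2). Shared: x=8 y=10. PCs: A@2 B@3 C@4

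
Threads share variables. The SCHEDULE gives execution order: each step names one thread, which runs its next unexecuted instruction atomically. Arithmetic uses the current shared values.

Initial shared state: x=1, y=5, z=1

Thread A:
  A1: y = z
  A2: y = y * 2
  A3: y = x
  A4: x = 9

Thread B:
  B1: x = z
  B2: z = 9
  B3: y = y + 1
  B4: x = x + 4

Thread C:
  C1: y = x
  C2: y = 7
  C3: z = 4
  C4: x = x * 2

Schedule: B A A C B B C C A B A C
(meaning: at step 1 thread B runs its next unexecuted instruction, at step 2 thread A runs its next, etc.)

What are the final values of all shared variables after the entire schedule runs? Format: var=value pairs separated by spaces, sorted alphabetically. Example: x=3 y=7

Step 1: thread B executes B1 (x = z). Shared: x=1 y=5 z=1. PCs: A@0 B@1 C@0
Step 2: thread A executes A1 (y = z). Shared: x=1 y=1 z=1. PCs: A@1 B@1 C@0
Step 3: thread A executes A2 (y = y * 2). Shared: x=1 y=2 z=1. PCs: A@2 B@1 C@0
Step 4: thread C executes C1 (y = x). Shared: x=1 y=1 z=1. PCs: A@2 B@1 C@1
Step 5: thread B executes B2 (z = 9). Shared: x=1 y=1 z=9. PCs: A@2 B@2 C@1
Step 6: thread B executes B3 (y = y + 1). Shared: x=1 y=2 z=9. PCs: A@2 B@3 C@1
Step 7: thread C executes C2 (y = 7). Shared: x=1 y=7 z=9. PCs: A@2 B@3 C@2
Step 8: thread C executes C3 (z = 4). Shared: x=1 y=7 z=4. PCs: A@2 B@3 C@3
Step 9: thread A executes A3 (y = x). Shared: x=1 y=1 z=4. PCs: A@3 B@3 C@3
Step 10: thread B executes B4 (x = x + 4). Shared: x=5 y=1 z=4. PCs: A@3 B@4 C@3
Step 11: thread A executes A4 (x = 9). Shared: x=9 y=1 z=4. PCs: A@4 B@4 C@3
Step 12: thread C executes C4 (x = x * 2). Shared: x=18 y=1 z=4. PCs: A@4 B@4 C@4

Answer: x=18 y=1 z=4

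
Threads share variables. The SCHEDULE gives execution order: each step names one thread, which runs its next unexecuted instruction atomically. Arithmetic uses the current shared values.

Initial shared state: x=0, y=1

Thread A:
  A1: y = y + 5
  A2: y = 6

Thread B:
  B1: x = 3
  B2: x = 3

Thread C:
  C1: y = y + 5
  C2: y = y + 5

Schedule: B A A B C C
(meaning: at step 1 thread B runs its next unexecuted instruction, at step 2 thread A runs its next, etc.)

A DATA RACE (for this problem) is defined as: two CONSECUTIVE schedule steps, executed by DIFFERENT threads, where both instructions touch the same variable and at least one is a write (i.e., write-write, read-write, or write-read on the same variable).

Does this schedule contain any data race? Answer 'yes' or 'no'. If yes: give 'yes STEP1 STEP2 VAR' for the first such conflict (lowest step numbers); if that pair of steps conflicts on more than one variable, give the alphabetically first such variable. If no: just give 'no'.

Steps 1,2: B(r=-,w=x) vs A(r=y,w=y). No conflict.
Steps 2,3: same thread (A). No race.
Steps 3,4: A(r=-,w=y) vs B(r=-,w=x). No conflict.
Steps 4,5: B(r=-,w=x) vs C(r=y,w=y). No conflict.
Steps 5,6: same thread (C). No race.

Answer: no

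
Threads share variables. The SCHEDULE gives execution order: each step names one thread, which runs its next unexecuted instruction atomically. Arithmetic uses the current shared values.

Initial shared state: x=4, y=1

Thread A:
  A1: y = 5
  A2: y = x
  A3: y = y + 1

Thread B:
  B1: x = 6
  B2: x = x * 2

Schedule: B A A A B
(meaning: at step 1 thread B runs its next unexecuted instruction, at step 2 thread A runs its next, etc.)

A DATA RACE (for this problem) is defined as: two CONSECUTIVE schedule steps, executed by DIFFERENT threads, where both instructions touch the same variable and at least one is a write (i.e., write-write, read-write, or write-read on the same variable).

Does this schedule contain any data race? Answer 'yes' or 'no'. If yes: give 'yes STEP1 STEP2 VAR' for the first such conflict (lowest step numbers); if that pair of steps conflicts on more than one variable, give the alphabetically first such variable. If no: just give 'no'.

Steps 1,2: B(r=-,w=x) vs A(r=-,w=y). No conflict.
Steps 2,3: same thread (A). No race.
Steps 3,4: same thread (A). No race.
Steps 4,5: A(r=y,w=y) vs B(r=x,w=x). No conflict.

Answer: no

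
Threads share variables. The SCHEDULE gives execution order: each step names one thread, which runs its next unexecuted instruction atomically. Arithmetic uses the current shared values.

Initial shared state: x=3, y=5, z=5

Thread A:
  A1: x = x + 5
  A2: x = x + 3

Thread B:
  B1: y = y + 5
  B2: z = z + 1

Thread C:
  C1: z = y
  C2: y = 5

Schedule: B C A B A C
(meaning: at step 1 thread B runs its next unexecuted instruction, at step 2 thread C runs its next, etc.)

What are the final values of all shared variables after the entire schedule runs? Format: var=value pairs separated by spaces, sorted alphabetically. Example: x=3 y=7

Answer: x=11 y=5 z=11

Derivation:
Step 1: thread B executes B1 (y = y + 5). Shared: x=3 y=10 z=5. PCs: A@0 B@1 C@0
Step 2: thread C executes C1 (z = y). Shared: x=3 y=10 z=10. PCs: A@0 B@1 C@1
Step 3: thread A executes A1 (x = x + 5). Shared: x=8 y=10 z=10. PCs: A@1 B@1 C@1
Step 4: thread B executes B2 (z = z + 1). Shared: x=8 y=10 z=11. PCs: A@1 B@2 C@1
Step 5: thread A executes A2 (x = x + 3). Shared: x=11 y=10 z=11. PCs: A@2 B@2 C@1
Step 6: thread C executes C2 (y = 5). Shared: x=11 y=5 z=11. PCs: A@2 B@2 C@2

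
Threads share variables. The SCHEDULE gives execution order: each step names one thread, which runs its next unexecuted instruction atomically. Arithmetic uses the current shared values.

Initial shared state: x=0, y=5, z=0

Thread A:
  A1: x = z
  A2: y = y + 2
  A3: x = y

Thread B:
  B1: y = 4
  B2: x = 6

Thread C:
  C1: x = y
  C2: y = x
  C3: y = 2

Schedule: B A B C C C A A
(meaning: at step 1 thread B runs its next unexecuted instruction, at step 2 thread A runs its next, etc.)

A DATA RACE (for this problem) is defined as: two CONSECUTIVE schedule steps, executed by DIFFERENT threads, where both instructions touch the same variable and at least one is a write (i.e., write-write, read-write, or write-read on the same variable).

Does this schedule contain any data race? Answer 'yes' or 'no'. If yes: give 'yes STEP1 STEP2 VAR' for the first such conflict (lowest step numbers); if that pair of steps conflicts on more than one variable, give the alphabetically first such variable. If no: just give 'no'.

Steps 1,2: B(r=-,w=y) vs A(r=z,w=x). No conflict.
Steps 2,3: A(x = z) vs B(x = 6). RACE on x (W-W).
Steps 3,4: B(x = 6) vs C(x = y). RACE on x (W-W).
Steps 4,5: same thread (C). No race.
Steps 5,6: same thread (C). No race.
Steps 6,7: C(y = 2) vs A(y = y + 2). RACE on y (W-W).
Steps 7,8: same thread (A). No race.
First conflict at steps 2,3.

Answer: yes 2 3 x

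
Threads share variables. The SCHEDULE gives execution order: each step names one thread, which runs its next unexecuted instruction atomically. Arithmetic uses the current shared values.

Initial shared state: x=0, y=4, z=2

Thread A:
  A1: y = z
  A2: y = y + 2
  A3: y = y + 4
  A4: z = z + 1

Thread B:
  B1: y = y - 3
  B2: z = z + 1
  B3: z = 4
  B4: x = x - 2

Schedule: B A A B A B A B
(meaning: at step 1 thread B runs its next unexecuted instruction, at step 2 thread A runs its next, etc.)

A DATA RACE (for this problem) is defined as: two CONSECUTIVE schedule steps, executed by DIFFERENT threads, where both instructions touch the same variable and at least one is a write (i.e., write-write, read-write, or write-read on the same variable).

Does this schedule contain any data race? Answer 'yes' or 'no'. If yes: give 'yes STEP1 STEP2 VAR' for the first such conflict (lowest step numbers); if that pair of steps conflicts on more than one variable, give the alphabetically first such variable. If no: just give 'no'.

Steps 1,2: B(y = y - 3) vs A(y = z). RACE on y (W-W).
Steps 2,3: same thread (A). No race.
Steps 3,4: A(r=y,w=y) vs B(r=z,w=z). No conflict.
Steps 4,5: B(r=z,w=z) vs A(r=y,w=y). No conflict.
Steps 5,6: A(r=y,w=y) vs B(r=-,w=z). No conflict.
Steps 6,7: B(z = 4) vs A(z = z + 1). RACE on z (W-W).
Steps 7,8: A(r=z,w=z) vs B(r=x,w=x). No conflict.
First conflict at steps 1,2.

Answer: yes 1 2 y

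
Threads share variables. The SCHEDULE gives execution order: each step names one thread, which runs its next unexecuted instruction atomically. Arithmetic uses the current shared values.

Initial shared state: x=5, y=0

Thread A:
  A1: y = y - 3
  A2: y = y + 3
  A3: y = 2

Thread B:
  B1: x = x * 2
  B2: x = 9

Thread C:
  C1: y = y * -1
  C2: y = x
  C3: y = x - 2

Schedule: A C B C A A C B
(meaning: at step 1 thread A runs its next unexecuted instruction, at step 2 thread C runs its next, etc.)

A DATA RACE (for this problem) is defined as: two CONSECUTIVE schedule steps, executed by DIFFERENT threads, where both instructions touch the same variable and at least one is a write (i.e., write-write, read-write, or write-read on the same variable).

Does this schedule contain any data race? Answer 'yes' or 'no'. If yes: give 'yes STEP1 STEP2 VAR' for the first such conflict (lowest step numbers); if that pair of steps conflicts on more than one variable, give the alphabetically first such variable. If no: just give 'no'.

Answer: yes 1 2 y

Derivation:
Steps 1,2: A(y = y - 3) vs C(y = y * -1). RACE on y (W-W).
Steps 2,3: C(r=y,w=y) vs B(r=x,w=x). No conflict.
Steps 3,4: B(x = x * 2) vs C(y = x). RACE on x (W-R).
Steps 4,5: C(y = x) vs A(y = y + 3). RACE on y (W-W).
Steps 5,6: same thread (A). No race.
Steps 6,7: A(y = 2) vs C(y = x - 2). RACE on y (W-W).
Steps 7,8: C(y = x - 2) vs B(x = 9). RACE on x (R-W).
First conflict at steps 1,2.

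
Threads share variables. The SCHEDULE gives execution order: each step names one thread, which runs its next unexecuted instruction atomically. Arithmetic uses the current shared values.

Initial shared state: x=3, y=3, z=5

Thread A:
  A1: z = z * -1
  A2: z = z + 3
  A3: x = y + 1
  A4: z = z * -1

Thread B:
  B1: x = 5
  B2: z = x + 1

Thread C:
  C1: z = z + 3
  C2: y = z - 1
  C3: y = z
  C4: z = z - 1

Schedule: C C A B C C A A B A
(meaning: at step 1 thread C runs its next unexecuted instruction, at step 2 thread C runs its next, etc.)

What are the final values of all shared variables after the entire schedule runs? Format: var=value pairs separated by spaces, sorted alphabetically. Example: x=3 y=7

Answer: x=-7 y=-8 z=6

Derivation:
Step 1: thread C executes C1 (z = z + 3). Shared: x=3 y=3 z=8. PCs: A@0 B@0 C@1
Step 2: thread C executes C2 (y = z - 1). Shared: x=3 y=7 z=8. PCs: A@0 B@0 C@2
Step 3: thread A executes A1 (z = z * -1). Shared: x=3 y=7 z=-8. PCs: A@1 B@0 C@2
Step 4: thread B executes B1 (x = 5). Shared: x=5 y=7 z=-8. PCs: A@1 B@1 C@2
Step 5: thread C executes C3 (y = z). Shared: x=5 y=-8 z=-8. PCs: A@1 B@1 C@3
Step 6: thread C executes C4 (z = z - 1). Shared: x=5 y=-8 z=-9. PCs: A@1 B@1 C@4
Step 7: thread A executes A2 (z = z + 3). Shared: x=5 y=-8 z=-6. PCs: A@2 B@1 C@4
Step 8: thread A executes A3 (x = y + 1). Shared: x=-7 y=-8 z=-6. PCs: A@3 B@1 C@4
Step 9: thread B executes B2 (z = x + 1). Shared: x=-7 y=-8 z=-6. PCs: A@3 B@2 C@4
Step 10: thread A executes A4 (z = z * -1). Shared: x=-7 y=-8 z=6. PCs: A@4 B@2 C@4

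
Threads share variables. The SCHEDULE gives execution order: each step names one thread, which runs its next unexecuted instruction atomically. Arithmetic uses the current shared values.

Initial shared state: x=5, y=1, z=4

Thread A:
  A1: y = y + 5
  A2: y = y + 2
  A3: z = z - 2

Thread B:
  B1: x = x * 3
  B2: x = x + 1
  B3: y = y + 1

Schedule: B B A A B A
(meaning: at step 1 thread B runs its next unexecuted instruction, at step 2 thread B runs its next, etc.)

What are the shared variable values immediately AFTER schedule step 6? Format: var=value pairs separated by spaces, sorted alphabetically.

Answer: x=16 y=9 z=2

Derivation:
Step 1: thread B executes B1 (x = x * 3). Shared: x=15 y=1 z=4. PCs: A@0 B@1
Step 2: thread B executes B2 (x = x + 1). Shared: x=16 y=1 z=4. PCs: A@0 B@2
Step 3: thread A executes A1 (y = y + 5). Shared: x=16 y=6 z=4. PCs: A@1 B@2
Step 4: thread A executes A2 (y = y + 2). Shared: x=16 y=8 z=4. PCs: A@2 B@2
Step 5: thread B executes B3 (y = y + 1). Shared: x=16 y=9 z=4. PCs: A@2 B@3
Step 6: thread A executes A3 (z = z - 2). Shared: x=16 y=9 z=2. PCs: A@3 B@3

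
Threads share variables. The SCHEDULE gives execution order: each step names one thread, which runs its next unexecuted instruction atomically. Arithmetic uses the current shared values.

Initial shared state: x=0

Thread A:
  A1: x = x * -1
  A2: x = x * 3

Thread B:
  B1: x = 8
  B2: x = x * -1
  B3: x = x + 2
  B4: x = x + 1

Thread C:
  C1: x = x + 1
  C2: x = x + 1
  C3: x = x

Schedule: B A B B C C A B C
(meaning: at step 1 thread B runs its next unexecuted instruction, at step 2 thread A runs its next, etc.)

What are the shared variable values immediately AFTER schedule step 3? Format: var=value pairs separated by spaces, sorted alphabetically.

Answer: x=8

Derivation:
Step 1: thread B executes B1 (x = 8). Shared: x=8. PCs: A@0 B@1 C@0
Step 2: thread A executes A1 (x = x * -1). Shared: x=-8. PCs: A@1 B@1 C@0
Step 3: thread B executes B2 (x = x * -1). Shared: x=8. PCs: A@1 B@2 C@0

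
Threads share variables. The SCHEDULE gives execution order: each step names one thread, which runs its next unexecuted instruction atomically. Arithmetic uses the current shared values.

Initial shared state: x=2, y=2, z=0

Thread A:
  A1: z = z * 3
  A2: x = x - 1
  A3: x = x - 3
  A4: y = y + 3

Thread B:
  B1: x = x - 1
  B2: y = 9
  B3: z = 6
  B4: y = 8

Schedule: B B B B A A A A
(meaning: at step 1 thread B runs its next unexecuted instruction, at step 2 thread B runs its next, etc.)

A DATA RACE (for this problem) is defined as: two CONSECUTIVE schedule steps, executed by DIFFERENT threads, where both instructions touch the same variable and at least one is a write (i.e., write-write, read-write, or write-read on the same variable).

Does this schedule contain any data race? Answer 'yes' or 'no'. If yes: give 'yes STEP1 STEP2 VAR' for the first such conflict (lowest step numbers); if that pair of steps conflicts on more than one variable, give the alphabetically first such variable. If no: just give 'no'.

Answer: no

Derivation:
Steps 1,2: same thread (B). No race.
Steps 2,3: same thread (B). No race.
Steps 3,4: same thread (B). No race.
Steps 4,5: B(r=-,w=y) vs A(r=z,w=z). No conflict.
Steps 5,6: same thread (A). No race.
Steps 6,7: same thread (A). No race.
Steps 7,8: same thread (A). No race.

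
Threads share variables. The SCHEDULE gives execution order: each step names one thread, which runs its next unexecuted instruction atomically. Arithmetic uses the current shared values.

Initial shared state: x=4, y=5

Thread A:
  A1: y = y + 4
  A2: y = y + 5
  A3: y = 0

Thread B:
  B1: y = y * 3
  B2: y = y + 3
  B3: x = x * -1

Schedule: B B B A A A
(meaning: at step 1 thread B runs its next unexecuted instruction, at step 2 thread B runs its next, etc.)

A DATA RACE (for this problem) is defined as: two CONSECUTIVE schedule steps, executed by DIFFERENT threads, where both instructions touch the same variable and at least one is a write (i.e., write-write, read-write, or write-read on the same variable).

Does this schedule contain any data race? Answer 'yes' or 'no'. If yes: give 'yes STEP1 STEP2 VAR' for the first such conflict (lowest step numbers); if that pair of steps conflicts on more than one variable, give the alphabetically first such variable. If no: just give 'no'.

Answer: no

Derivation:
Steps 1,2: same thread (B). No race.
Steps 2,3: same thread (B). No race.
Steps 3,4: B(r=x,w=x) vs A(r=y,w=y). No conflict.
Steps 4,5: same thread (A). No race.
Steps 5,6: same thread (A). No race.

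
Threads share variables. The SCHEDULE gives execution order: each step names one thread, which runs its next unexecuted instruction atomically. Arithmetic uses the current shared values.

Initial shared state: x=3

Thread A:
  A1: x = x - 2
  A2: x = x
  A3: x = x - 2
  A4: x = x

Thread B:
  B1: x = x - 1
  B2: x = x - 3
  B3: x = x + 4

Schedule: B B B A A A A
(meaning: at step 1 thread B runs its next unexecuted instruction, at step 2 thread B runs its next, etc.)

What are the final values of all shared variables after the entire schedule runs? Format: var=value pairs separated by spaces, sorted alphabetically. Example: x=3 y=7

Step 1: thread B executes B1 (x = x - 1). Shared: x=2. PCs: A@0 B@1
Step 2: thread B executes B2 (x = x - 3). Shared: x=-1. PCs: A@0 B@2
Step 3: thread B executes B3 (x = x + 4). Shared: x=3. PCs: A@0 B@3
Step 4: thread A executes A1 (x = x - 2). Shared: x=1. PCs: A@1 B@3
Step 5: thread A executes A2 (x = x). Shared: x=1. PCs: A@2 B@3
Step 6: thread A executes A3 (x = x - 2). Shared: x=-1. PCs: A@3 B@3
Step 7: thread A executes A4 (x = x). Shared: x=-1. PCs: A@4 B@3

Answer: x=-1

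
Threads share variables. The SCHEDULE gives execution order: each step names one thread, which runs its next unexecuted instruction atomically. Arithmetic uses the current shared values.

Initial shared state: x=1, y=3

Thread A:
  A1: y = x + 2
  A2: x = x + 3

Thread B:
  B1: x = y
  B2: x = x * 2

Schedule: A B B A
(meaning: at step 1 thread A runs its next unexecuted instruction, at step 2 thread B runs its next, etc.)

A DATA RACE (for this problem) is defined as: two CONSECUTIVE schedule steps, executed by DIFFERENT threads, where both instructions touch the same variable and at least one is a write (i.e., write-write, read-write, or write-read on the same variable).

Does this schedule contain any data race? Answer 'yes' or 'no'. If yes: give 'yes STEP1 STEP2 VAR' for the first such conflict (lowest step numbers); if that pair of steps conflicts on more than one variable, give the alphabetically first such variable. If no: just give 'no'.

Steps 1,2: A(y = x + 2) vs B(x = y). RACE on x (R-W), y (W-R). Multiple vars; alphabetically first is x.
Steps 2,3: same thread (B). No race.
Steps 3,4: B(x = x * 2) vs A(x = x + 3). RACE on x (W-W).
First conflict at steps 1,2.

Answer: yes 1 2 x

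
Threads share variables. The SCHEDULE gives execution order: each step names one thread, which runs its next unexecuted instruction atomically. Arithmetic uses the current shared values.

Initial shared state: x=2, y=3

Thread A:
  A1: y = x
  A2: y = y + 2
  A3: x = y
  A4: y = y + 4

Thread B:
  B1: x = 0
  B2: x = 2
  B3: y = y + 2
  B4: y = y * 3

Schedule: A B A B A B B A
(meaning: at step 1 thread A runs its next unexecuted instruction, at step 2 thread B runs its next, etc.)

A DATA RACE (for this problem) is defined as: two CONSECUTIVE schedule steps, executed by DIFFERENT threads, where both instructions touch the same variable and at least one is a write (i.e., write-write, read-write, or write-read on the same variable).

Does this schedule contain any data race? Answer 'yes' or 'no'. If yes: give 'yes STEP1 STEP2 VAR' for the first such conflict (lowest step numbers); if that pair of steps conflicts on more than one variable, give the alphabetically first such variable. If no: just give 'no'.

Steps 1,2: A(y = x) vs B(x = 0). RACE on x (R-W).
Steps 2,3: B(r=-,w=x) vs A(r=y,w=y). No conflict.
Steps 3,4: A(r=y,w=y) vs B(r=-,w=x). No conflict.
Steps 4,5: B(x = 2) vs A(x = y). RACE on x (W-W).
Steps 5,6: A(x = y) vs B(y = y + 2). RACE on y (R-W).
Steps 6,7: same thread (B). No race.
Steps 7,8: B(y = y * 3) vs A(y = y + 4). RACE on y (W-W).
First conflict at steps 1,2.

Answer: yes 1 2 x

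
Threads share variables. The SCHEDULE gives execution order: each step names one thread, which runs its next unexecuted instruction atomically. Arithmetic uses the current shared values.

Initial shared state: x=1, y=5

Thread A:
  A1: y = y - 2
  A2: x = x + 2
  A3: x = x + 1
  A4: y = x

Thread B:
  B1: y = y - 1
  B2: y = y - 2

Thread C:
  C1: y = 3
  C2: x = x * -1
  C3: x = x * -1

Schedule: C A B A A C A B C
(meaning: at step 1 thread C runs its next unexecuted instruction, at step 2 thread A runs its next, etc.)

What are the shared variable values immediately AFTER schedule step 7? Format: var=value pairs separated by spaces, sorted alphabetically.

Answer: x=-4 y=-4

Derivation:
Step 1: thread C executes C1 (y = 3). Shared: x=1 y=3. PCs: A@0 B@0 C@1
Step 2: thread A executes A1 (y = y - 2). Shared: x=1 y=1. PCs: A@1 B@0 C@1
Step 3: thread B executes B1 (y = y - 1). Shared: x=1 y=0. PCs: A@1 B@1 C@1
Step 4: thread A executes A2 (x = x + 2). Shared: x=3 y=0. PCs: A@2 B@1 C@1
Step 5: thread A executes A3 (x = x + 1). Shared: x=4 y=0. PCs: A@3 B@1 C@1
Step 6: thread C executes C2 (x = x * -1). Shared: x=-4 y=0. PCs: A@3 B@1 C@2
Step 7: thread A executes A4 (y = x). Shared: x=-4 y=-4. PCs: A@4 B@1 C@2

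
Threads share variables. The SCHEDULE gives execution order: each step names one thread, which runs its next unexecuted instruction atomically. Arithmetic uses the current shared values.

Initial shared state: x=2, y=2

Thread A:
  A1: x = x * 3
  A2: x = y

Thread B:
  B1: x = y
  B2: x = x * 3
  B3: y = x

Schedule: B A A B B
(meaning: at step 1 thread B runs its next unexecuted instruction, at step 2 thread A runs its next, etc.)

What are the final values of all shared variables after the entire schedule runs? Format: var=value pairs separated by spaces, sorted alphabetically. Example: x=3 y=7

Answer: x=6 y=6

Derivation:
Step 1: thread B executes B1 (x = y). Shared: x=2 y=2. PCs: A@0 B@1
Step 2: thread A executes A1 (x = x * 3). Shared: x=6 y=2. PCs: A@1 B@1
Step 3: thread A executes A2 (x = y). Shared: x=2 y=2. PCs: A@2 B@1
Step 4: thread B executes B2 (x = x * 3). Shared: x=6 y=2. PCs: A@2 B@2
Step 5: thread B executes B3 (y = x). Shared: x=6 y=6. PCs: A@2 B@3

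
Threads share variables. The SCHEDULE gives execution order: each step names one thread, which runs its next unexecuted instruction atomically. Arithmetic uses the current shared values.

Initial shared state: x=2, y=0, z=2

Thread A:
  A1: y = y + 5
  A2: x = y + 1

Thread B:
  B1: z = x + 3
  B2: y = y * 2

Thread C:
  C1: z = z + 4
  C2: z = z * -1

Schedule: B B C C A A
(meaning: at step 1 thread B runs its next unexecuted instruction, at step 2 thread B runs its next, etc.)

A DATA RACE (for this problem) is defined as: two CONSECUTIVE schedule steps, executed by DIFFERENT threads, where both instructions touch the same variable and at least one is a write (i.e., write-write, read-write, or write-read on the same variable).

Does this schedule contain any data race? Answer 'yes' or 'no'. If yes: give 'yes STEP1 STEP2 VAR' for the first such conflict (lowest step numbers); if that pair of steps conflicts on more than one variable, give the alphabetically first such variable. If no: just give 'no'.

Answer: no

Derivation:
Steps 1,2: same thread (B). No race.
Steps 2,3: B(r=y,w=y) vs C(r=z,w=z). No conflict.
Steps 3,4: same thread (C). No race.
Steps 4,5: C(r=z,w=z) vs A(r=y,w=y). No conflict.
Steps 5,6: same thread (A). No race.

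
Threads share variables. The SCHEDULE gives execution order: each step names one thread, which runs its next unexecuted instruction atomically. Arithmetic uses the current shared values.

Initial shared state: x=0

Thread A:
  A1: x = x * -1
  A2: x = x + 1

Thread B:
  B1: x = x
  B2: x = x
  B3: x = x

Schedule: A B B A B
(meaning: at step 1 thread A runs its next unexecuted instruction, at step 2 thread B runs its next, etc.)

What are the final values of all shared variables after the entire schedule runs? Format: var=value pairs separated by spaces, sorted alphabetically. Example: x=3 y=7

Answer: x=1

Derivation:
Step 1: thread A executes A1 (x = x * -1). Shared: x=0. PCs: A@1 B@0
Step 2: thread B executes B1 (x = x). Shared: x=0. PCs: A@1 B@1
Step 3: thread B executes B2 (x = x). Shared: x=0. PCs: A@1 B@2
Step 4: thread A executes A2 (x = x + 1). Shared: x=1. PCs: A@2 B@2
Step 5: thread B executes B3 (x = x). Shared: x=1. PCs: A@2 B@3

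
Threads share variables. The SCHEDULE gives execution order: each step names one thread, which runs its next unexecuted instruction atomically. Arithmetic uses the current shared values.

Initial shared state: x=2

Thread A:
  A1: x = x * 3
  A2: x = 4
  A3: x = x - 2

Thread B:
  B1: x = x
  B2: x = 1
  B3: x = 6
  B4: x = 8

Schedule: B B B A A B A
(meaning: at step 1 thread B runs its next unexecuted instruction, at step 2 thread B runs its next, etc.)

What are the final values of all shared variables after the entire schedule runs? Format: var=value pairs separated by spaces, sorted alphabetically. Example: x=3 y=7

Step 1: thread B executes B1 (x = x). Shared: x=2. PCs: A@0 B@1
Step 2: thread B executes B2 (x = 1). Shared: x=1. PCs: A@0 B@2
Step 3: thread B executes B3 (x = 6). Shared: x=6. PCs: A@0 B@3
Step 4: thread A executes A1 (x = x * 3). Shared: x=18. PCs: A@1 B@3
Step 5: thread A executes A2 (x = 4). Shared: x=4. PCs: A@2 B@3
Step 6: thread B executes B4 (x = 8). Shared: x=8. PCs: A@2 B@4
Step 7: thread A executes A3 (x = x - 2). Shared: x=6. PCs: A@3 B@4

Answer: x=6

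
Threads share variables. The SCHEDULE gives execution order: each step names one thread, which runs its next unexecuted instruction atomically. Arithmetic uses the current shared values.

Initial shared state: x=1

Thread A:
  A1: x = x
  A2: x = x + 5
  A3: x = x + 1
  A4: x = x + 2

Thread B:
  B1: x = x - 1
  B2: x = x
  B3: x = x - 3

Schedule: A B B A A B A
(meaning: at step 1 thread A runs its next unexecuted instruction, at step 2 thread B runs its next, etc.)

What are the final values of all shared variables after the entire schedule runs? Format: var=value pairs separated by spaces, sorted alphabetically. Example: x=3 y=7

Answer: x=5

Derivation:
Step 1: thread A executes A1 (x = x). Shared: x=1. PCs: A@1 B@0
Step 2: thread B executes B1 (x = x - 1). Shared: x=0. PCs: A@1 B@1
Step 3: thread B executes B2 (x = x). Shared: x=0. PCs: A@1 B@2
Step 4: thread A executes A2 (x = x + 5). Shared: x=5. PCs: A@2 B@2
Step 5: thread A executes A3 (x = x + 1). Shared: x=6. PCs: A@3 B@2
Step 6: thread B executes B3 (x = x - 3). Shared: x=3. PCs: A@3 B@3
Step 7: thread A executes A4 (x = x + 2). Shared: x=5. PCs: A@4 B@3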